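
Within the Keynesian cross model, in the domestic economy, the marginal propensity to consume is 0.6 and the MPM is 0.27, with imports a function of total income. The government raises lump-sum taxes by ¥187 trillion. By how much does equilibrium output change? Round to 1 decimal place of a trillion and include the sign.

A lump-sum tax change of +¥187 trillion shifts disposable income by −¥187 trillion; first-round consumption changes by −c × ΔT = −0.6 × (+¥187 trillion) = −¥112.2 trillion.
Expenditure multiplier = 1/(1 − c + m) = 1/(1 − 0.6 + 0.27) = 1/0.67 ≈ 1.493.
The tax multiplier is −c × k ≈ −0.896, so ΔY = k × (−c·ΔT) = (−¥112.2 trillion) / 0.67 ≈ −¥167.5 trillion.

−¥167.5 trillion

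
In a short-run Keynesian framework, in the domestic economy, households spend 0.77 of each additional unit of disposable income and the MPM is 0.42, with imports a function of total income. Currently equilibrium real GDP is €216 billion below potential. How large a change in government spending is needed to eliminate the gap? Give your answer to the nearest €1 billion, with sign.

Spending multiplier = 1/(1 − c + m) = 1/(1 − 0.77 + 0.42) = 1/0.65 ≈ 1.538.
Need ΔY = +€216 billion, so ΔG = ΔY/k = (+€216 billion) × 0.65 ≈ +€140 billion.
The government should increase government spending by €140 billion.

+€140 billion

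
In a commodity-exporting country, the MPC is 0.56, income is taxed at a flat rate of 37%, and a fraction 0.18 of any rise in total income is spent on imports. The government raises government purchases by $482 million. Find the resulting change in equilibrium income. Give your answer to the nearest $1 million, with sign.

+$583 million

Expenditure multiplier = 1/(1 − c(1−t) + m) = 1/(1 − 0.56×0.63 + 0.18) = 1/0.8272 ≈ 1.209.
ΔY = k × ΔG = (+$482 million) / 0.8272 ≈ +$583 million.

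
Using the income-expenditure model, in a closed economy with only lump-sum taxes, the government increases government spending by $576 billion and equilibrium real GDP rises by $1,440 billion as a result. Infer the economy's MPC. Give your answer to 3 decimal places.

0.600

Implied spending multiplier k = ΔY/ΔG = 1,440/576 = 2.5.
Since k = 1/(1 − MPC), MPC = 1 − 1/k = 1 − ΔG/ΔY = 1 − 576/1,440 = 0.600.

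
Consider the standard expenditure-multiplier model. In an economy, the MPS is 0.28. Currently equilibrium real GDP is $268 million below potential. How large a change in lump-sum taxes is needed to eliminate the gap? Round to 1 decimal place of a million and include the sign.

−$104.2 million

MPC = 1 − MPS = 1 − 0.28 = 0.72.
Spending multiplier = 1/(1 − MPC) = 1/(1 − 0.72) = 1/0.28 ≈ 3.571.
Tax multiplier = −c·k = −0.72/0.28 ≈ −2.571. Need ΔY = +$268 million, so ΔT = ΔY/(−c·k) = −(+$268 million) × 0.28 / 0.72 ≈ −$104.2 million.
The government should cut lump-sum taxes by $104.2 million.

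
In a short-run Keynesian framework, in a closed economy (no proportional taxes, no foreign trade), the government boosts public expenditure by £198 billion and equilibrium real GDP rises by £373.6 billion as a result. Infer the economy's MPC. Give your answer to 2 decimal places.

0.47

Implied spending multiplier k = ΔY/ΔG = 373.6/198 ≈ 1.8869.
Since k = 1/(1 − MPC), MPC = 1 − 1/k = 1 − ΔG/ΔY = 1 − 198/373.6 ≈ 0.47.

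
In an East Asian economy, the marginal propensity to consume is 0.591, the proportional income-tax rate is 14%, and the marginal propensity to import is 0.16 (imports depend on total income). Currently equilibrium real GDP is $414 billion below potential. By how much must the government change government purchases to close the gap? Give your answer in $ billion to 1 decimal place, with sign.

Spending multiplier = 1/(1 − c(1−t) + m) = 1/(1 − 0.591×0.86 + 0.16) = 1/0.65174 ≈ 1.534.
Need ΔY = +$414 billion, so ΔG = ΔY/k = (+$414 billion) × 0.65174 ≈ +$269.8 billion.
The government should increase government purchases by $269.8 billion.

+$269.8 billion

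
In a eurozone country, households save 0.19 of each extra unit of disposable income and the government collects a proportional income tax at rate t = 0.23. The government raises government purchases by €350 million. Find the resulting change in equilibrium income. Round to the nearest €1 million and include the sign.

+€930 million

MPC = 1 − MPS = 1 − 0.19 = 0.81.
Spending multiplier = 1/(1 − c(1−t)) = 1/(1 − 0.81×0.77) = 1/0.3763 ≈ 2.657.
ΔY = k × ΔG = (+€350 million) / 0.3763 ≈ +€930 million.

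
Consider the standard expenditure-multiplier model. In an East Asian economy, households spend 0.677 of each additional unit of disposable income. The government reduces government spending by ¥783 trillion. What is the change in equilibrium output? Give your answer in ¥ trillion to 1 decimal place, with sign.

−¥2,424.1 trillion

Expenditure multiplier = 1/(1 − MPC) = 1/(1 − 0.677) = 1/0.323 ≈ 3.096.
ΔY = k × ΔG = (−¥783 trillion) / 0.323 ≈ −¥2,424.1 trillion.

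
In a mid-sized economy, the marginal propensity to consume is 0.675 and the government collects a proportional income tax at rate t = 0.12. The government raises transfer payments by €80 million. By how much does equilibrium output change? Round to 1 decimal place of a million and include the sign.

+€133.0 million

The transfer change shifts disposable income by +€80 million, so first-round consumption changes by c·ΔTR = 0.675 × (+€80 million) = +€54 million.
Expenditure multiplier = 1/(1 − c(1−t)) = 1/(1 − 0.675×0.88) = 1/0.406 ≈ 2.463.
The transfer multiplier is c × k ≈ 1.663, so ΔY = k × (c·ΔTR) = (+€54 million) / 0.406 ≈ +€133 million.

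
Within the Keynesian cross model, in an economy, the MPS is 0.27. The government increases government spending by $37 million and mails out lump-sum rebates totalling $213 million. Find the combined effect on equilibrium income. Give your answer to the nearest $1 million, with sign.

MPC = 1 − MPS = 1 − 0.27 = 0.73.
Expenditure multiplier = 1/(1 − MPC) = 1/(1 − 0.73) = 1/0.27 ≈ 3.704.
ΔG contributes k·ΔG = (+$37 million) / 0.27 ≈ +$137 million.
ΔT of −$213 million changes first-round spending by −c·ΔT = +$155.49 million, contributing k·(−c·ΔT) = (+$155.49 million) / 0.27 ≈ +$575.9 million.
Net ΔY = k(ΔG − c·ΔT) = (+$192.49 million) / 0.27 ≈ +$713 million.

+$713 million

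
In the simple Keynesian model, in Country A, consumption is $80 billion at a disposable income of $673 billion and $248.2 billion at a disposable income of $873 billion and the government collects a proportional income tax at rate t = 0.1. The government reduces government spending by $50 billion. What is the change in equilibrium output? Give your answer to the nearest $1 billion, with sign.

MPC = ΔC/ΔYd = (248.2 − 80)/(873 − 673) = 168.2/200 = 0.841.
Government-spending multiplier = 1/(1 − c(1−t)) = 1/(1 − 0.841×0.9) = 1/0.2431 ≈ 4.114.
ΔY = k × ΔG = (−$50 billion) / 0.2431 ≈ −$206 billion.

−$206 billion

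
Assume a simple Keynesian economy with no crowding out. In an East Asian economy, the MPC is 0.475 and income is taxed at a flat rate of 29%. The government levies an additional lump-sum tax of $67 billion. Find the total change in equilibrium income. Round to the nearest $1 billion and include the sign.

−$48 billion

A lump-sum tax change of +$67 billion shifts disposable income by −$67 billion; first-round consumption changes by −c × ΔT = −0.475 × (+$67 billion) = −$31.825 billion.
Expenditure multiplier = 1/(1 − c(1−t)) = 1/(1 − 0.475×0.71) = 1/0.66275 ≈ 1.509.
The tax multiplier is −c × k ≈ −0.717, so ΔY = k × (−c·ΔT) = (−$31.825 billion) / 0.66275 ≈ −$48 billion.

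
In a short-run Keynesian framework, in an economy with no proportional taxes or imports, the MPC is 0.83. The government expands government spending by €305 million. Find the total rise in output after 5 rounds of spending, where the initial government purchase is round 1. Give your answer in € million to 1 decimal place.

€1,087.4 million

Round 1 adds ΔG = €305 million; each later round is MPC = 0.83 times the previous.
After 5 rounds: 305 + 253.15 + 210.1145 + 174.395035 + 144.74787905 = ΔG·(1 − c^5)/(1 − c) = 305 × (1 − 0.3939040643)/0.17 ≈ €1,087.4 million.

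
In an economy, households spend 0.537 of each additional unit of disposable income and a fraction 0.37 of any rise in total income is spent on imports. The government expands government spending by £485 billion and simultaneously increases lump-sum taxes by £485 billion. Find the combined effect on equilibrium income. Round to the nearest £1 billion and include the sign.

Expenditure multiplier = 1/(1 − c + m) = 1/(1 − 0.537 + 0.37) = 1/0.833 ≈ 1.2.
ΔG contributes k·ΔG = (+£485 billion) / 0.833 ≈ +£582.2 billion.
ΔT of +£485 billion changes first-round spending by −c·ΔT = −£260.445 billion, contributing k·(−c·ΔT) = (−£260.445 billion) / 0.833 ≈ −£312.7 billion.
Net ΔY = k(ΔG − c·ΔT) = (+£224.555 billion) / 0.833 ≈ +£270 billion.

+£270 billion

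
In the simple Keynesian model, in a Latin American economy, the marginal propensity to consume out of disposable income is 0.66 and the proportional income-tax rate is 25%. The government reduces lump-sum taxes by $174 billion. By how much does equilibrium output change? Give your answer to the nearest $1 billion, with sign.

+$227 billion

A lump-sum tax change of −$174 billion shifts disposable income by +$174 billion; first-round consumption changes by −c × ΔT = −0.66 × (−$174 billion) = +$114.84 billion.
Expenditure multiplier = 1/(1 − c(1−t)) = 1/(1 − 0.66×0.75) = 1/0.505 ≈ 1.98.
The tax multiplier is −c × k ≈ −1.307, so ΔY = k × (−c·ΔT) = (+$114.84 billion) / 0.505 ≈ +$227 billion.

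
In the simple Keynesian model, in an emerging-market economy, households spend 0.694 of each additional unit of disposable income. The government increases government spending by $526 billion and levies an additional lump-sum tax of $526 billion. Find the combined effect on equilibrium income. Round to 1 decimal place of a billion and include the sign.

Expenditure multiplier = 1/(1 − MPC) = 1/(1 − 0.694) = 1/0.306 ≈ 3.268.
ΔG contributes k·ΔG = (+$526 billion) / 0.306 ≈ +$1,719 billion.
ΔT of +$526 billion changes first-round spending by −c·ΔT = −$365.044 billion, contributing k·(−c·ΔT) = (−$365.044 billion) / 0.306 ≈ −$1,193 billion.
With ΔG = ΔT and no other leakages, the balanced-budget multiplier is 1, so ΔY = ΔG = +$526 billion.

+$526.0 billion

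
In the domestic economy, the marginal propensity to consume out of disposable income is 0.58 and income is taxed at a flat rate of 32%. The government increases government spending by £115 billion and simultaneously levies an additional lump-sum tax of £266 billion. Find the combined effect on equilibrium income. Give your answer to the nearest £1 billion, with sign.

−£65 billion

Expenditure multiplier = 1/(1 − c(1−t)) = 1/(1 − 0.58×0.68) = 1/0.6056 ≈ 1.651.
ΔG contributes k·ΔG = (+£115 billion) / 0.6056 ≈ +£189.9 billion.
ΔT of +£266 billion changes first-round spending by −c·ΔT = −£154.28 billion, contributing k·(−c·ΔT) = (−£154.28 billion) / 0.6056 ≈ −£254.8 billion.
Net ΔY = k(ΔG − c·ΔT) = (−£39.28 billion) / 0.6056 ≈ −£65 billion.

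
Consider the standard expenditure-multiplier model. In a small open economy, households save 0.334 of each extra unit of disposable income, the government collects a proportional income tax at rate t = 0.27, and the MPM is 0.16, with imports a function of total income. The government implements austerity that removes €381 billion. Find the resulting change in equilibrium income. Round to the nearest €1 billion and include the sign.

−€565 billion

MPC = 1 − MPS = 1 − 0.334 = 0.666.
Government-spending multiplier = 1/(1 − c(1−t) + m) = 1/(1 − 0.666×0.73 + 0.16) = 1/0.67382 ≈ 1.484.
ΔY = k × ΔG = (−€381 billion) / 0.67382 ≈ −€565 billion.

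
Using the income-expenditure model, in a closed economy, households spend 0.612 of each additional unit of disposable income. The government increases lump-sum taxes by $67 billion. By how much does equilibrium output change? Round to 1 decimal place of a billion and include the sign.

A lump-sum tax change of +$67 billion shifts disposable income by −$67 billion; first-round consumption changes by −c × ΔT = −0.612 × (+$67 billion) = −$41.004 billion.
Expenditure multiplier = 1/(1 − MPC) = 1/(1 − 0.612) = 1/0.388 ≈ 2.577.
The tax multiplier is −c × k ≈ −1.577, so ΔY = k × (−c·ΔT) = (−$41.004 billion) / 0.388 ≈ −$105.7 billion.

−$105.7 billion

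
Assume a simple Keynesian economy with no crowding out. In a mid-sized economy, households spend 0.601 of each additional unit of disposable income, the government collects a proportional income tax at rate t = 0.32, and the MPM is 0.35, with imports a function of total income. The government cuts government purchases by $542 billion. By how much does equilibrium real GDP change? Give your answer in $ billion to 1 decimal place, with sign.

Expenditure multiplier = 1/(1 − c(1−t) + m) = 1/(1 − 0.601×0.68 + 0.35) = 1/0.94132 ≈ 1.062.
ΔY = k × ΔG = (−$542 billion) / 0.94132 ≈ −$575.8 billion.

−$575.8 billion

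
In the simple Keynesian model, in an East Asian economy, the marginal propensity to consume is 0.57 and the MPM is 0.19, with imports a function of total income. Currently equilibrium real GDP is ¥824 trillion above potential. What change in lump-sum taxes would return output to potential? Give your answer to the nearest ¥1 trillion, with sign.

Spending multiplier = 1/(1 − c + m) = 1/(1 − 0.57 + 0.19) = 1/0.62 ≈ 1.613.
Tax multiplier = −c·k = −0.57/0.62 ≈ −0.919. Need ΔY = −¥824 trillion, so ΔT = ΔY/(−c·k) = −(−¥824 trillion) × 0.62 / 0.57 ≈ +¥896 trillion.
The government should raise lump-sum taxes by ¥896 trillion.

+¥896 trillion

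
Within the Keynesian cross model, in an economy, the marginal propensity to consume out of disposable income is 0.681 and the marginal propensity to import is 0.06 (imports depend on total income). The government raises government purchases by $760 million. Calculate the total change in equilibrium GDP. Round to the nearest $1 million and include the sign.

+$2,005 million

Expenditure multiplier = 1/(1 − c + m) = 1/(1 − 0.681 + 0.06) = 1/0.379 ≈ 2.639.
ΔY = k × ΔG = (+$760 million) / 0.379 ≈ +$2,005 million.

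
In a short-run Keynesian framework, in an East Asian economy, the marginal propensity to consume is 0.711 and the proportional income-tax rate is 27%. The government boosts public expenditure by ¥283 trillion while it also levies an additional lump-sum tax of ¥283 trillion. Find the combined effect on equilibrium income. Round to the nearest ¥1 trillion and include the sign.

Expenditure multiplier = 1/(1 − c(1−t)) = 1/(1 − 0.711×0.73) = 1/0.48097 ≈ 2.079.
ΔG contributes k·ΔG = (+¥283 trillion) / 0.48097 ≈ +¥588.4 trillion.
ΔT of +¥283 trillion changes first-round spending by −c·ΔT = −¥201.213 trillion, contributing k·(−c·ΔT) = (−¥201.213 trillion) / 0.48097 ≈ −¥418.3 trillion.
Net ΔY = k(ΔG − c·ΔT) = (+¥81.787 trillion) / 0.48097 ≈ +¥170 trillion.

+¥170 trillion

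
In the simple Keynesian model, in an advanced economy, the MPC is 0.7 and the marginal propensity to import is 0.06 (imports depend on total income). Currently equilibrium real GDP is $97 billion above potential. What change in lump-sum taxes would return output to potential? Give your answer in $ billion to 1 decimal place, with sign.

Spending multiplier = 1/(1 − c + m) = 1/(1 − 0.7 + 0.06) = 1/0.36 ≈ 2.778.
Tax multiplier = −c·k = −0.7/0.36 ≈ −1.944. Need ΔY = −$97 billion, so ΔT = ΔY/(−c·k) = −(−$97 billion) × 0.36 / 0.7 ≈ +$49.9 billion.
The government should raise lump-sum taxes by $49.9 billion.

+$49.9 billion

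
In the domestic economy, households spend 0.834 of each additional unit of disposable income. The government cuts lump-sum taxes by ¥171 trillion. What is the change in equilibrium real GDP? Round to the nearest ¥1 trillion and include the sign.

+¥859 trillion

A lump-sum tax change of −¥171 trillion shifts disposable income by +¥171 trillion; first-round consumption changes by −c × ΔT = −0.834 × (−¥171 trillion) = +¥142.614 trillion.
Expenditure multiplier = 1/(1 − MPC) = 1/(1 − 0.834) = 1/0.166 ≈ 6.024.
The tax multiplier is −c × k ≈ −5.024, so ΔY = k × (−c·ΔT) = (+¥142.614 trillion) / 0.166 ≈ +¥859 trillion.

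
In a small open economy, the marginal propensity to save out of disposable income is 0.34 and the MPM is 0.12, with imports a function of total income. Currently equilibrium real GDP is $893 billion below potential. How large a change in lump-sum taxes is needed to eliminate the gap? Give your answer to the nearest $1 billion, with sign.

MPC = 1 − MPS = 1 − 0.34 = 0.66.
Spending multiplier = 1/(1 − c + m) = 1/(1 − 0.66 + 0.12) = 1/0.46 ≈ 2.174.
Tax multiplier = −c·k = −0.66/0.46 ≈ −1.435. Need ΔY = +$893 billion, so ΔT = ΔY/(−c·k) = −(+$893 billion) × 0.46 / 0.66 ≈ −$622 billion.
The government should cut lump-sum taxes by $622 billion.

−$622 billion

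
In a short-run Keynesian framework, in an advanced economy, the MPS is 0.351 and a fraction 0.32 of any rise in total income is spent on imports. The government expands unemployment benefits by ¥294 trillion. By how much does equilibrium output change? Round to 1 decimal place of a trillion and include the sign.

MPC = 1 − MPS = 1 − 0.351 = 0.649.
The transfer change shifts disposable income by +¥294 trillion, so first-round consumption changes by c·ΔTR = 0.649 × (+¥294 trillion) = +¥190.806 trillion.
Expenditure multiplier = 1/(1 − c + m) = 1/(1 − 0.649 + 0.32) = 1/0.671 ≈ 1.49.
The transfer multiplier is c × k ≈ 0.967, so ΔY = k × (c·ΔTR) = (+¥190.806 trillion) / 0.671 ≈ +¥284.4 trillion.

+¥284.4 trillion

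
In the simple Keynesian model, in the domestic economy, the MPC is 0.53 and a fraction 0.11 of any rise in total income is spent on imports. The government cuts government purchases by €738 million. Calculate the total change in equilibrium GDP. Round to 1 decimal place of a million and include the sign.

Spending multiplier = 1/(1 − c + m) = 1/(1 − 0.53 + 0.11) = 1/0.58 ≈ 1.724.
ΔY = k × ΔG = (−€738 million) / 0.58 ≈ −€1,272.4 million.

−€1,272.4 million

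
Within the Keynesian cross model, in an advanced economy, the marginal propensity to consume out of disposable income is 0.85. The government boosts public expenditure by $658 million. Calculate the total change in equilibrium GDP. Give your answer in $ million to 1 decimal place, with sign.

+$4,386.7 million

Expenditure multiplier = 1/(1 − MPC) = 1/(1 − 0.85) = 1/0.15 ≈ 6.667.
ΔY = k × ΔG = (+$658 million) / 0.15 ≈ +$4,386.7 million.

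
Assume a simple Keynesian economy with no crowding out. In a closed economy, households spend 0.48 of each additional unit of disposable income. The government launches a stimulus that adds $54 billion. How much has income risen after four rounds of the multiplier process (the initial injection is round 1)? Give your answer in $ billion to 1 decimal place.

$98.3 billion

Round 1 adds ΔG = $54 billion; each later round is MPC = 0.48 times the previous.
After 4 rounds: 54 + 25.92 + 12.4416 + 5.971968 = ΔG·(1 − c^4)/(1 − c) = 54 × (1 − 0.05308416)/0.52 ≈ $98.3 billion.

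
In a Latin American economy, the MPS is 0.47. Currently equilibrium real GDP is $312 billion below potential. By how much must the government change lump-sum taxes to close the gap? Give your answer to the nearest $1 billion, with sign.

MPC = 1 − MPS = 1 − 0.47 = 0.53.
Spending multiplier = 1/(1 − MPC) = 1/(1 − 0.53) = 1/0.47 ≈ 2.128.
Tax multiplier = −c·k = −0.53/0.47 ≈ −1.128. Need ΔY = +$312 billion, so ΔT = ΔY/(−c·k) = −(+$312 billion) × 0.47 / 0.53 ≈ −$277 billion.
The government should cut lump-sum taxes by $277 billion.

−$277 billion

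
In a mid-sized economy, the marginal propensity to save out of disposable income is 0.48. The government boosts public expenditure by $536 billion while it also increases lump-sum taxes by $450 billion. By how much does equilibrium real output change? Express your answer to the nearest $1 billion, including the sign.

+$629 billion

MPC = 1 − MPS = 1 − 0.48 = 0.52.
Expenditure multiplier = 1/(1 − MPC) = 1/(1 − 0.52) = 1/0.48 ≈ 2.083.
ΔG contributes k·ΔG = (+$536 billion) / 0.48 ≈ +$1,116.7 billion.
ΔT of +$450 billion changes first-round spending by −c·ΔT = −$234 billion, contributing k·(−c·ΔT) = (−$234 billion) / 0.48 = −$487.5 billion.
Net ΔY = k(ΔG − c·ΔT) = (+$302 billion) / 0.48 ≈ +$629 billion.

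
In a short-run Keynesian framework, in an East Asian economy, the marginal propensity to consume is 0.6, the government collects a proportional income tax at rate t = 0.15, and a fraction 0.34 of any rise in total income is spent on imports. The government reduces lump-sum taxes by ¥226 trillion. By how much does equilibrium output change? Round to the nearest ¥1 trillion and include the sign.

A lump-sum tax change of −¥226 trillion shifts disposable income by +¥226 trillion; first-round consumption changes by −c × ΔT = −0.6 × (−¥226 trillion) = +¥135.6 trillion.
Expenditure multiplier = 1/(1 − c(1−t) + m) = 1/(1 − 0.6×0.85 + 0.34) = 1/0.83 ≈ 1.205.
The tax multiplier is −c × k ≈ −0.723, so ΔY = k × (−c·ΔT) = (+¥135.6 trillion) / 0.83 ≈ +¥163 trillion.

+¥163 trillion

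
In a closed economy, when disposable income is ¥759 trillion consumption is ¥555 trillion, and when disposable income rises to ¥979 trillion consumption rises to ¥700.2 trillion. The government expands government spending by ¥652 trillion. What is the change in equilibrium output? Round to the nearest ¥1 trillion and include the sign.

MPC = ΔC/ΔYd = (700.2 − 555)/(979 − 759) = 145.2/220 = 0.66.
Government-spending multiplier = 1/(1 − MPC) = 1/(1 − 0.66) = 1/0.34 ≈ 2.941.
ΔY = k × ΔG = (+¥652 trillion) / 0.34 ≈ +¥1,918 trillion.

+¥1,918 trillion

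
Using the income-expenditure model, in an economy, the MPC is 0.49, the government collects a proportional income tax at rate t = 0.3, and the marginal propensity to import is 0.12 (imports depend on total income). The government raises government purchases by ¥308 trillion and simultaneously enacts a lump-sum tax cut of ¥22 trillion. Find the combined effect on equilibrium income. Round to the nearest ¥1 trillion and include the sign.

Expenditure multiplier = 1/(1 − c(1−t) + m) = 1/(1 − 0.49×0.7 + 0.12) = 1/0.777 ≈ 1.287.
ΔG contributes k·ΔG = (+¥308 trillion) / 0.777 ≈ +¥396.4 trillion.
ΔT of −¥22 trillion changes first-round spending by −c·ΔT = +¥10.78 trillion, contributing k·(−c·ΔT) = (+¥10.78 trillion) / 0.777 ≈ +¥13.9 trillion.
Net ΔY = k(ΔG − c·ΔT) = (+¥318.78 trillion) / 0.777 ≈ +¥410 trillion.

+¥410 trillion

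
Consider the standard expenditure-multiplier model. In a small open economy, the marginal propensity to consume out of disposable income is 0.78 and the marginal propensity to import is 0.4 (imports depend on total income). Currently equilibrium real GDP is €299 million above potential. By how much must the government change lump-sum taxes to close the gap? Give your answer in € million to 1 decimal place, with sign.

Spending multiplier = 1/(1 − c + m) = 1/(1 − 0.78 + 0.4) = 1/0.62 ≈ 1.613.
Tax multiplier = −c·k = −0.78/0.62 ≈ −1.258. Need ΔY = −€299 million, so ΔT = ΔY/(−c·k) = −(−€299 million) × 0.62 / 0.78 ≈ +€237.7 million.
The government should raise lump-sum taxes by €237.7 million.

+€237.7 million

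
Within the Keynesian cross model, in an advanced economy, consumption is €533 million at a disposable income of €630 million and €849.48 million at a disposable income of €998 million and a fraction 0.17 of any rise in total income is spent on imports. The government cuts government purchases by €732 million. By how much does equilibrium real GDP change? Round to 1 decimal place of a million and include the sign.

MPC = ΔC/ΔYd = (849.48 − 533)/(998 − 630) = 316.48/368 = 0.86.
Expenditure multiplier = 1/(1 − c + m) = 1/(1 − 0.86 + 0.17) = 1/0.31 ≈ 3.226.
ΔY = k × ΔG = (−€732 million) / 0.31 ≈ −€2,361.3 million.

−€2,361.3 million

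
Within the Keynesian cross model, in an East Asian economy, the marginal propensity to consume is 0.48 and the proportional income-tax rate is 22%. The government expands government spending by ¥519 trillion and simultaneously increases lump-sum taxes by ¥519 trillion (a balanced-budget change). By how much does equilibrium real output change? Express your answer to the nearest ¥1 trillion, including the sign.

Expenditure multiplier = 1/(1 − c(1−t)) = 1/(1 − 0.48×0.78) = 1/0.6256 ≈ 1.598.
ΔG contributes k·ΔG = (+¥519 trillion) / 0.6256 ≈ +¥829.6 trillion.
ΔT of +¥519 trillion changes first-round spending by −c·ΔT = −¥249.12 trillion, contributing k·(−c·ΔT) = (−¥249.12 trillion) / 0.6256 ≈ −¥398.2 trillion.
Net ΔY = k(ΔG − c·ΔT) = (+¥269.88 trillion) / 0.6256 ≈ +¥431 trillion.

+¥431 trillion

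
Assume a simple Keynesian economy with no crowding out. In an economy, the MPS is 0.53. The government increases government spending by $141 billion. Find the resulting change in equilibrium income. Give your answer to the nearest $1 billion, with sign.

MPC = 1 − MPS = 1 − 0.53 = 0.47.
Expenditure multiplier = 1/(1 − MPC) = 1/(1 − 0.47) = 1/0.53 ≈ 1.887.
ΔY = k × ΔG = (+$141 billion) / 0.53 ≈ +$266 billion.

+$266 billion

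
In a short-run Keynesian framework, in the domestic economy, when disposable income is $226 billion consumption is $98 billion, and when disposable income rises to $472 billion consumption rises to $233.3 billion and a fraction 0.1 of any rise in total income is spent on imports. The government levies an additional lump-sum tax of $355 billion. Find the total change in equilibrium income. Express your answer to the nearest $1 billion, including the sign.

MPC = ΔC/ΔYd = (233.3 − 98)/(472 − 226) = 135.3/246 = 0.55.
A lump-sum tax change of +$355 billion shifts disposable income by −$355 billion; first-round consumption changes by −c × ΔT = −0.55 × (+$355 billion) = −$195.25 billion.
Expenditure multiplier = 1/(1 − c + m) = 1/(1 − 0.55 + 0.1) = 1/0.55 ≈ 1.818.
The tax multiplier is −c × k = −1, so ΔY = k × (−c·ΔT) = (−$195.25 billion) / 0.55 = −$355 billion.

−$355 billion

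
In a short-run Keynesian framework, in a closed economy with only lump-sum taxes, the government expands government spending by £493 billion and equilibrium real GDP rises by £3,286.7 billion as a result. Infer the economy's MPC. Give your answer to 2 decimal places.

Implied spending multiplier k = ΔY/ΔG = 3,286.7/493 ≈ 6.6667.
Since k = 1/(1 − MPC), MPC = 1 − 1/k = 1 − ΔG/ΔY = 1 − 493/3,286.7 ≈ 0.85.

0.85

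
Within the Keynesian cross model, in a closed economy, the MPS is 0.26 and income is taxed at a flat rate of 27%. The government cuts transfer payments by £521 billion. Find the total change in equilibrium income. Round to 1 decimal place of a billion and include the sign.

−£838.5 billion

MPC = 1 − MPS = 1 − 0.26 = 0.74.
The transfer change shifts disposable income by −£521 billion, so first-round consumption changes by c·ΔTR = 0.74 × (−£521 billion) = −£385.54 billion.
Expenditure multiplier = 1/(1 − c(1−t)) = 1/(1 − 0.74×0.73) = 1/0.4598 ≈ 2.175.
The transfer multiplier is c × k ≈ 1.609, so ΔY = k × (c·ΔTR) = (−£385.54 billion) / 0.4598 ≈ −£838.5 billion.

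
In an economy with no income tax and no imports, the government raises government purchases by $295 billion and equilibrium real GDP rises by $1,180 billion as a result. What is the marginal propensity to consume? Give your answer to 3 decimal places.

0.750

Implied spending multiplier k = ΔY/ΔG = 1,180/295 = 4.
Since k = 1/(1 − MPC), MPC = 1 − 1/k = 1 − ΔG/ΔY = 1 − 295/1,180 = 0.750.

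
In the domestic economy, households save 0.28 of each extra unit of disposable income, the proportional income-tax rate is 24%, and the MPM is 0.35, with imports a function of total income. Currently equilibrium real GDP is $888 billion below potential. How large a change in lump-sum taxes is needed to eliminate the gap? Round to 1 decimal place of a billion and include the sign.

−$990.1 billion

MPC = 1 − MPS = 1 − 0.28 = 0.72.
Spending multiplier = 1/(1 − c(1−t) + m) = 1/(1 − 0.72×0.76 + 0.35) = 1/0.8028 ≈ 1.246.
Tax multiplier = −c·k = −0.72/0.8028 ≈ −0.897. Need ΔY = +$888 billion, so ΔT = ΔY/(−c·k) = −(+$888 billion) × 0.8028 / 0.72 ≈ −$990.1 billion.
The government should cut lump-sum taxes by $990.1 billion.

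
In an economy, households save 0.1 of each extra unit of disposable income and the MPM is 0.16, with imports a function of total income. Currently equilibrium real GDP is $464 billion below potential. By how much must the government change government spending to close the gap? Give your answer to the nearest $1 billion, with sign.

MPC = 1 − MPS = 1 − 0.1 = 0.9.
Spending multiplier = 1/(1 − c + m) = 1/(1 − 0.9 + 0.16) = 1/0.26 ≈ 3.846.
Need ΔY = +$464 billion, so ΔG = ΔY/k = (+$464 billion) × 0.26 ≈ +$121 billion.
The government should increase government spending by $121 billion.

+$121 billion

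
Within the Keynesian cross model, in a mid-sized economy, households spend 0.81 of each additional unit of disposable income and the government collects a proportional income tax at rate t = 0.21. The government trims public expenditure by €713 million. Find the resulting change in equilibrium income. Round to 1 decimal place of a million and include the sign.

−€1,980.0 million

Government-spending multiplier = 1/(1 − c(1−t)) = 1/(1 − 0.81×0.79) = 1/0.3601 ≈ 2.777.
ΔY = k × ΔG = (−€713 million) / 0.3601 ≈ −€1,980 million.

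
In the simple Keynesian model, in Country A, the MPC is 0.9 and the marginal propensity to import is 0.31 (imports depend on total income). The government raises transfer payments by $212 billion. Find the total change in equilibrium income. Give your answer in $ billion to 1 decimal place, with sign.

+$465.4 billion

The transfer change shifts disposable income by +$212 billion, so first-round consumption changes by c·ΔTR = 0.9 × (+$212 billion) = +$190.8 billion.
Expenditure multiplier = 1/(1 − c + m) = 1/(1 − 0.9 + 0.31) = 1/0.41 ≈ 2.439.
The transfer multiplier is c × k ≈ 2.195, so ΔY = k × (c·ΔTR) = (+$190.8 billion) / 0.41 ≈ +$465.4 billion.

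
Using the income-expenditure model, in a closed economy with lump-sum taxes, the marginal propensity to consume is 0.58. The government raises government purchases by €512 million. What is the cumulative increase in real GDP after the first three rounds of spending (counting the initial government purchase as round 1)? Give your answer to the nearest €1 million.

Round 1 adds ΔG = €512 million; each later round is MPC = 0.58 times the previous.
After 3 rounds: 512 + 296.96 + 172.2368 = ΔG·(1 − c^3)/(1 − c) = 512 × (1 − 0.195112)/0.42 ≈ €981 million.

€981 million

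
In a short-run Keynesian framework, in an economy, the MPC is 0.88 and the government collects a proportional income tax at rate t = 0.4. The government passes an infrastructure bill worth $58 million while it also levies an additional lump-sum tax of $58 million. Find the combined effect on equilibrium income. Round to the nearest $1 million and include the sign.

Expenditure multiplier = 1/(1 − c(1−t)) = 1/(1 − 0.88×0.6) = 1/0.472 ≈ 2.119.
ΔG contributes k·ΔG = (+$58 million) / 0.472 ≈ +$122.9 million.
ΔT of +$58 million changes first-round spending by −c·ΔT = −$51.04 million, contributing k·(−c·ΔT) = (−$51.04 million) / 0.472 ≈ −$108.1 million.
Net ΔY = k(ΔG − c·ΔT) = (+$6.96 million) / 0.472 ≈ +$15 million.

+$15 million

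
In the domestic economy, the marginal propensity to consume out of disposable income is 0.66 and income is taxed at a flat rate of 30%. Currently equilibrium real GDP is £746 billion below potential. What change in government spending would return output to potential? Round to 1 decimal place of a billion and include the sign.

Spending multiplier = 1/(1 − c(1−t)) = 1/(1 − 0.66×0.7) = 1/0.538 ≈ 1.859.
Need ΔY = +£746 billion, so ΔG = ΔY/k = (+£746 billion) × 0.538 ≈ +£401.3 billion.
The government should increase government spending by £401.3 billion.

+£401.3 billion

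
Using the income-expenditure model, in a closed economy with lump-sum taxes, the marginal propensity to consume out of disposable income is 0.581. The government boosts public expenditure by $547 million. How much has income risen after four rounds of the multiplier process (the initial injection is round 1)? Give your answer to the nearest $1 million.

$1,157 million

Round 1 adds ΔG = $547 million; each later round is MPC = 0.581 times the previous.
After 4 rounds: 547 + 317.807 + 184.645867 + 107.279248727 = ΔG·(1 − c^4)/(1 − c) = 547 × (1 − 0.113947428721)/0.419 ≈ $1,157 million.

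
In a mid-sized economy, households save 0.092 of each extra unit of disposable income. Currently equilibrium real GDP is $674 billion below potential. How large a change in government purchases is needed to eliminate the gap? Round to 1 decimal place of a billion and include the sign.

+$62.0 billion

MPC = 1 − MPS = 1 − 0.092 = 0.908.
Spending multiplier = 1/(1 − MPC) = 1/(1 − 0.908) = 1/0.092 ≈ 10.87.
Need ΔY = +$674 billion, so ΔG = ΔY/k = (+$674 billion) × 0.092 ≈ +$62 billion.
The government should increase government purchases by $62 billion.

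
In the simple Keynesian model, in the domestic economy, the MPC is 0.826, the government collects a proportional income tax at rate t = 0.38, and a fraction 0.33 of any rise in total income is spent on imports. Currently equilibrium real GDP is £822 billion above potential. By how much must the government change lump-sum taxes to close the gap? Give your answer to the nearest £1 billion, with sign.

Spending multiplier = 1/(1 − c(1−t) + m) = 1/(1 − 0.826×0.62 + 0.33) = 1/0.81788 ≈ 1.223.
Tax multiplier = −c·k = −0.826/0.81788 ≈ −1.01. Need ΔY = −£822 billion, so ΔT = ΔY/(−c·k) = −(−£822 billion) × 0.81788 / 0.826 ≈ +£814 billion.
The government should raise lump-sum taxes by £814 billion.

+£814 billion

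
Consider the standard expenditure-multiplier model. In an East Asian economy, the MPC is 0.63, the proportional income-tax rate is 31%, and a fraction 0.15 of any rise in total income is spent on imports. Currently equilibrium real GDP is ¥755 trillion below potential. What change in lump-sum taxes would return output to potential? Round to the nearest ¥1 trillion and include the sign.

Spending multiplier = 1/(1 − c(1−t) + m) = 1/(1 − 0.63×0.69 + 0.15) = 1/0.7153 ≈ 1.398.
Tax multiplier = −c·k = −0.63/0.7153 ≈ −0.881. Need ΔY = +¥755 trillion, so ΔT = ΔY/(−c·k) = −(+¥755 trillion) × 0.7153 / 0.63 ≈ −¥857 trillion.
The government should cut lump-sum taxes by ¥857 trillion.

−¥857 trillion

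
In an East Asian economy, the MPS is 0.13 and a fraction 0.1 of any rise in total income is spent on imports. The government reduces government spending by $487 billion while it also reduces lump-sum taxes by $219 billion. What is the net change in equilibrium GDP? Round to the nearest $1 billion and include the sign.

−$1,289 billion

MPC = 1 − MPS = 1 − 0.13 = 0.87.
Expenditure multiplier = 1/(1 − c + m) = 1/(1 − 0.87 + 0.1) = 1/0.23 ≈ 4.348.
ΔG contributes k·ΔG = (−$487 billion) / 0.23 ≈ −$2,117.4 billion.
ΔT of −$219 billion changes first-round spending by −c·ΔT = +$190.53 billion, contributing k·(−c·ΔT) = (+$190.53 billion) / 0.23 ≈ +$828.4 billion.
Net ΔY = k(ΔG − c·ΔT) = (−$296.47 billion) / 0.23 = −$1,289 billion.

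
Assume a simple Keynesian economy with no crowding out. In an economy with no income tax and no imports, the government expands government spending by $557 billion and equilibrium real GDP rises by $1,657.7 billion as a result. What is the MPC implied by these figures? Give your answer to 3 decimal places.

Implied spending multiplier k = ΔY/ΔG = 1,657.7/557 ≈ 2.9761.
Since k = 1/(1 − MPC), MPC = 1 − 1/k = 1 − ΔG/ΔY = 1 − 557/1,657.7 ≈ 0.664.

0.664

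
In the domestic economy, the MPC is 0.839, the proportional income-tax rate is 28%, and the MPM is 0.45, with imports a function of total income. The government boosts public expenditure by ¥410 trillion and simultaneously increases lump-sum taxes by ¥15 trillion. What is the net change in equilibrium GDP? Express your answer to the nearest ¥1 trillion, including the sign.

+¥470 trillion

Expenditure multiplier = 1/(1 − c(1−t) + m) = 1/(1 − 0.839×0.72 + 0.45) = 1/0.84592 ≈ 1.182.
ΔG contributes k·ΔG = (+¥410 trillion) / 0.84592 ≈ +¥484.7 trillion.
ΔT of +¥15 trillion changes first-round spending by −c·ΔT = −¥12.585 trillion, contributing k·(−c·ΔT) = (−¥12.585 trillion) / 0.84592 ≈ −¥14.9 trillion.
Net ΔY = k(ΔG − c·ΔT) = (+¥397.415 trillion) / 0.84592 ≈ +¥470 trillion.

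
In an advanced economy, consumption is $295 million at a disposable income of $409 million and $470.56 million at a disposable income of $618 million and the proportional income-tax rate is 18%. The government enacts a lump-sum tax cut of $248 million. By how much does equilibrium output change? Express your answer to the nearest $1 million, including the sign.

MPC = ΔC/ΔYd = (470.56 − 295)/(618 − 409) = 175.56/209 = 0.84.
A lump-sum tax change of −$248 million shifts disposable income by +$248 million; first-round consumption changes by −c × ΔT = −0.84 × (−$248 million) = +$208.32 million.
Expenditure multiplier = 1/(1 − c(1−t)) = 1/(1 − 0.84×0.82) = 1/0.3112 ≈ 3.213.
The tax multiplier is −c × k ≈ −2.699, so ΔY = k × (−c·ΔT) = (+$208.32 million) / 0.3112 ≈ +$669 million.

+$669 million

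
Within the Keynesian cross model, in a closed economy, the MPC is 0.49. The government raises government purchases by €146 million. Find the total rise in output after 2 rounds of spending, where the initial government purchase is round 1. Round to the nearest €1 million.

€218 million

Round 1 adds ΔG = €146 million; each later round is MPC = 0.49 times the previous.
After 2 rounds: 146 + 71.54 = ΔG·(1 − c^2)/(1 − c) = 146 × (1 − 0.2401)/0.51 ≈ €218 million.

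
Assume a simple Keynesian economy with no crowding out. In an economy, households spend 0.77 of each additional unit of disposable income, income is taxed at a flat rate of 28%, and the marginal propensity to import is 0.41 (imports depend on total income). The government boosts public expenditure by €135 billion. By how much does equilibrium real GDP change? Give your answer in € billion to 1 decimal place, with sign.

+€157.8 billion

Expenditure multiplier = 1/(1 − c(1−t) + m) = 1/(1 − 0.77×0.72 + 0.41) = 1/0.8556 ≈ 1.169.
ΔY = k × ΔG = (+€135 billion) / 0.8556 ≈ +€157.8 billion.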